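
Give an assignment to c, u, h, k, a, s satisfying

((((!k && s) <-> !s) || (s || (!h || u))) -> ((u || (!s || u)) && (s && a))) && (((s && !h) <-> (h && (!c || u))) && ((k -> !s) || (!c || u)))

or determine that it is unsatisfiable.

c: True, u: False, h: True, k: False, a: True, s: False

  (((!k && s) <-> !s) || (s || (!h || u))) -> ((u || (!s || u)) && (s && a)) = True
    ((!k && s) <-> !s) || (s || (!h || u)) = False
      (!k && s) <-> !s = False
        !k && s = False
          !k = True
        !s = True
      s || (!h || u) = False
        !h || u = False
          !h = False
    (u || (!s || u)) && (s && a) = False
      u || (!s || u) = True
        !s || u = True
          !s = True
      s && a = False
  ((s && !h) <-> (h && (!c || u))) && ((k -> !s) || (!c || u)) = True
    (s && !h) <-> (h && (!c || u)) = True
      s && !h = False
        !h = False
      h && (!c || u) = False
        !c || u = False
          !c = False
    (k -> !s) || (!c || u) = True
      k -> !s = True
        !s = True
      !c || u = False
        !c = False
Both conjuncts True, so the formula holds.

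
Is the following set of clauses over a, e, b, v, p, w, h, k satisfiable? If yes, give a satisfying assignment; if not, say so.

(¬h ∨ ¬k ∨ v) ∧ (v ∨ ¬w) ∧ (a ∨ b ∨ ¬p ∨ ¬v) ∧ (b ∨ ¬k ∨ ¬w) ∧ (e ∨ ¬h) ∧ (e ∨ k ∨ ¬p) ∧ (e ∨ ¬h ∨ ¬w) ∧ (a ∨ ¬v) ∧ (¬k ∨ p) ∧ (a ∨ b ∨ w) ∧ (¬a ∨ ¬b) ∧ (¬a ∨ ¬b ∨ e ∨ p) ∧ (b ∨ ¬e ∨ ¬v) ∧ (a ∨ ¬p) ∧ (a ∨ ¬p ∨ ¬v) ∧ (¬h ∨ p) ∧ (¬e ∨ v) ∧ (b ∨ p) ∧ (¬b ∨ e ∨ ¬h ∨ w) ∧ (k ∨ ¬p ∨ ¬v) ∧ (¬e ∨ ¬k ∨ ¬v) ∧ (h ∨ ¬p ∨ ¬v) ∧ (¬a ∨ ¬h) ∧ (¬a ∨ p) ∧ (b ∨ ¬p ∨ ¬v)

Set a = True.
  then (¬a ∨ ¬b) forces b = False.
  then (b ∨ p) forces p = True.
  then (¬a ∨ ¬h) forces h = False.
  then (b ∨ ¬p ∨ ¬v) forces v = False.
  then (v ∨ ¬w) forces w = False.
  then (¬e ∨ v) forces e = False.
  then (e ∨ k ∨ ¬p) forces k = True.
All clauses satisfied.

a: True, e: False, b: False, v: False, p: True, w: False, h: False, k: True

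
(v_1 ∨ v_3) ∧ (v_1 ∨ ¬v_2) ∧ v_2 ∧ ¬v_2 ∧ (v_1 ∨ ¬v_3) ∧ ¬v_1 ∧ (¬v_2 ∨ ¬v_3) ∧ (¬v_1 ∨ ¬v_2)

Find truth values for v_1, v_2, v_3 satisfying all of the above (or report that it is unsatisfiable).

No satisfying assignment exists.

Case v_2 = True:
  Clause (¬v_2) is falsified — contradiction.
Case v_2 = False:
  Clause (v_2) is falsified — contradiction.
Both cases fail, so the formula is unsatisfiable.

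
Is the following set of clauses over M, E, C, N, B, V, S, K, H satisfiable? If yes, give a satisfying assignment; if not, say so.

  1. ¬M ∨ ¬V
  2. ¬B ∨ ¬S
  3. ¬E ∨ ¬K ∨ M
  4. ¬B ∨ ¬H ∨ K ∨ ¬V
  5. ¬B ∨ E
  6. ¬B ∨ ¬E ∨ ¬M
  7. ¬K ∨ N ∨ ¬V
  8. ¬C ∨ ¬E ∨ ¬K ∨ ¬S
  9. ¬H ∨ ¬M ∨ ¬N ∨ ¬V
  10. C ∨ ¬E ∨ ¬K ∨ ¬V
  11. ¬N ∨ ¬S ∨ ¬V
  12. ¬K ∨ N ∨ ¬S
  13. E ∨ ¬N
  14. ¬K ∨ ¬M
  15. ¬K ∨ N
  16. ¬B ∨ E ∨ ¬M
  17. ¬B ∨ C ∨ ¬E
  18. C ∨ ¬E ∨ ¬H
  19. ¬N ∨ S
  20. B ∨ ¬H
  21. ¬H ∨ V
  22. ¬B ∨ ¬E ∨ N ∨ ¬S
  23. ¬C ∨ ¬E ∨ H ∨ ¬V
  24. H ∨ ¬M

Try M = True:
  (¬M ∨ ¬V) forces V = False.
  (¬K ∨ ¬M) forces K = False.
  (¬H ∨ V) forces H = False.
  clause (H ∨ ¬M) is falsified — backtrack.
So M = False.
Set E = True.
  then (¬E ∨ ¬K ∨ M) forces K = False.
Set C = False.
  then (¬B ∨ C ∨ ¬E) forces B = False.
  then (C ∨ ¬E ∨ ¬H) forces H = False.
Set N = False.
Set V = True.
Set S = False.
All clauses satisfied.

M = False, E = True, C = False, N = False, B = False, V = True, S = False, K = False, H = False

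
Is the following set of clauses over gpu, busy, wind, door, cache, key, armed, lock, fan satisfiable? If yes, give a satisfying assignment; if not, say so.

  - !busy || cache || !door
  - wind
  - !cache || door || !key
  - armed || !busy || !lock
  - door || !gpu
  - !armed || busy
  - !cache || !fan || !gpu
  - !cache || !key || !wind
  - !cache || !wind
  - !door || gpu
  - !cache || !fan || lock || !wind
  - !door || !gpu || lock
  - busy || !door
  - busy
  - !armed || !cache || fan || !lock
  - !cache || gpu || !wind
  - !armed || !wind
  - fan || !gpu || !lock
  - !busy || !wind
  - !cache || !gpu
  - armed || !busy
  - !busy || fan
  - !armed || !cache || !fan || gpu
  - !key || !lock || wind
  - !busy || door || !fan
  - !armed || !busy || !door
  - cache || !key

The formula is unsatisfiable.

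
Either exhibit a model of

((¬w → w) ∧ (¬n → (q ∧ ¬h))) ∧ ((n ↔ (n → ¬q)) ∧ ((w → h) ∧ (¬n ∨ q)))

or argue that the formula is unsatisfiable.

Case n = True: the formula simplifies to (¬w → w) ∧ (¬q ∧ ((w → h) ∧ q)).
  q = True: the conjunct ¬q is False.
  q = False: the conjunct q is False.
Case n = False: the conjunct n ↔ (n → ¬q) becomes False ↔ (False → ¬q) = False.
Both cases fail — unsatisfiable.

Unsatisfiable — no assignment works.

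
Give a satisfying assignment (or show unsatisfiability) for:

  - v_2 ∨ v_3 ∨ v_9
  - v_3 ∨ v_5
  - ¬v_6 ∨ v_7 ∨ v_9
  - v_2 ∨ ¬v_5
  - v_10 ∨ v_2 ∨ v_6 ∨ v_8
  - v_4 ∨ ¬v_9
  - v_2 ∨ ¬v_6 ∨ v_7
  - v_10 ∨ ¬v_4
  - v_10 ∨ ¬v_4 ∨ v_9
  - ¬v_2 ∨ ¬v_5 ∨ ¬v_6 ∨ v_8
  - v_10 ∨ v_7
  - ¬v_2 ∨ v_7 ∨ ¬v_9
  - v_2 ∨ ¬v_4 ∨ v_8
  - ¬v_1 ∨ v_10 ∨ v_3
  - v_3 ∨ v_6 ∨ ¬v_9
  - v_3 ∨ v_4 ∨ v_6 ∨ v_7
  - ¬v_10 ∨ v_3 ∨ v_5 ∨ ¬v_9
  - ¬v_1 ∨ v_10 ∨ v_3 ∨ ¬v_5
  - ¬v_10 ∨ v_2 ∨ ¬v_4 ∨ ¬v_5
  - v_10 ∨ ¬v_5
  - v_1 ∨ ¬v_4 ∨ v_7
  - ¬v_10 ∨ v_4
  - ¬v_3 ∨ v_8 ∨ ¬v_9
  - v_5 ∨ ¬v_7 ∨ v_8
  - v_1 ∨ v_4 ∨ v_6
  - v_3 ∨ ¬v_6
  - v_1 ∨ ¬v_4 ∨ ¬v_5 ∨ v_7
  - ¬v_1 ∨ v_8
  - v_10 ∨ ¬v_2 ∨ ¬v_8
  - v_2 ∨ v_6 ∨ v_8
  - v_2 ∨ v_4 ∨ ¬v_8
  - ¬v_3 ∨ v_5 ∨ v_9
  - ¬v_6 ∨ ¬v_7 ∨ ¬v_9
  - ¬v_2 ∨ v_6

v_1 = True, v_2 = False, v_3 = True, v_4 = True, v_5 = False, v_6 = False, v_7 = True, v_8 = True, v_9 = True, v_10 = True

Set v_1 = True.
  then (¬v_1 ∨ v_8) forces v_8 = True.
Set v_2 = False.
  then (v_2 ∨ ¬v_5) forces v_5 = False.
  then (v_2 ∨ v_4 ∨ ¬v_8) forces v_4 = True.
  then (v_3 ∨ v_5) forces v_3 = True.
  then (v_10 ∨ ¬v_4) forces v_10 = True.
  then (¬v_3 ∨ v_5 ∨ v_9) forces v_9 = True.
Try v_6 = True:
  (v_2 ∨ ¬v_6 ∨ v_7) forces v_7 = True.
  clause (¬v_6 ∨ ¬v_7 ∨ ¬v_9) is falsified — backtrack.
So v_6 = False.
Set v_7 = True.
All clauses satisfied.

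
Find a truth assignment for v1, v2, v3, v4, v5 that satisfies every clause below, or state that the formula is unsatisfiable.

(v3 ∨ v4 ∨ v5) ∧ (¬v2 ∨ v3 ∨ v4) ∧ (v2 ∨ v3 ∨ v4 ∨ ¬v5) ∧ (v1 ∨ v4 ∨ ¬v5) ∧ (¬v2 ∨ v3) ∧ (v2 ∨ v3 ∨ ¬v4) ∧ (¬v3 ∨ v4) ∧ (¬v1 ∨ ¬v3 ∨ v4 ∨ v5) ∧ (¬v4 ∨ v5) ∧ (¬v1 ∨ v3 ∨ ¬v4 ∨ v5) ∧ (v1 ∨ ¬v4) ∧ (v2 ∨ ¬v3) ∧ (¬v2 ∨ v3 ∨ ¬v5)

v1 = True, v2 = True, v3 = True, v4 = True, v5 = True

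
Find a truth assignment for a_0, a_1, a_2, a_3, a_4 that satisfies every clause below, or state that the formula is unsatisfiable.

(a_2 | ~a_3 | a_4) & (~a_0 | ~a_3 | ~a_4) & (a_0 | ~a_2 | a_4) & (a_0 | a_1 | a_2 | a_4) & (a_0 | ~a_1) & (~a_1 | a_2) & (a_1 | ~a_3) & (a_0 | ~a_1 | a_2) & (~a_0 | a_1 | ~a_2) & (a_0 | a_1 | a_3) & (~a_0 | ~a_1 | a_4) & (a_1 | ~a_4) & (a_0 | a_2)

a_0=T; a_1=T; a_2=T; a_3=F; a_4=T

Set a_0 = True.
Set a_1 = True.
  then (~a_1 | a_2) forces a_2 = True.
  then (~a_0 | ~a_1 | a_4) forces a_4 = True.
  then (~a_0 | ~a_3 | ~a_4) forces a_3 = False.
All clauses satisfied.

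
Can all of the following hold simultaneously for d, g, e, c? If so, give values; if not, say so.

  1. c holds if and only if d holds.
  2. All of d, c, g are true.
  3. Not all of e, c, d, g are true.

d: True, g: True, e: False, c: True

  (1) c=T, d=T — same ✓
  (2) {d, c, g}: all 3 true ✓
  (3) {e, c, d, g}: 3/4 true — not all ✓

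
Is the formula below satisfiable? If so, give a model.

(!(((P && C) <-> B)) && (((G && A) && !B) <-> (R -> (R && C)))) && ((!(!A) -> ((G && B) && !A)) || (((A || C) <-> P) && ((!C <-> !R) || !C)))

P = True, B = True, C = False, G = False, R = True, A = False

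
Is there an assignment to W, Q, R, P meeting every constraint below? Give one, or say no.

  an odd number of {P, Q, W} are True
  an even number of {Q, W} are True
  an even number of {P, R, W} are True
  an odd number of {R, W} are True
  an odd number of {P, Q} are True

W = False, Q = False, R = True, P = True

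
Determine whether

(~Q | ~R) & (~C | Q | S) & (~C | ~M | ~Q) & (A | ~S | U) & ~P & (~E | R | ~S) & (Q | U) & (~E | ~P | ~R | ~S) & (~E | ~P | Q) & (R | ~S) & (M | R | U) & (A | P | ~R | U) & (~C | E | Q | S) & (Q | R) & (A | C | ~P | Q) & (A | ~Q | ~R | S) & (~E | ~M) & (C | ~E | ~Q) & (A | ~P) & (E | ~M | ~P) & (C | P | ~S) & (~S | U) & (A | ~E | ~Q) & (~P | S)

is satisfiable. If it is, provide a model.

R: True, E: False, S: True, M: False, Q: False, C: True, U: True, A: False, P: False

Unit clause (~P) forces P = False.
Set R = True.
  then (~Q | ~R) forces Q = False.
  then (Q | U) forces U = True.
Set E = False.
Set S = True.
  then (C | P | ~S) forces C = True.
Set M = False.
Set A = False.
All clauses satisfied.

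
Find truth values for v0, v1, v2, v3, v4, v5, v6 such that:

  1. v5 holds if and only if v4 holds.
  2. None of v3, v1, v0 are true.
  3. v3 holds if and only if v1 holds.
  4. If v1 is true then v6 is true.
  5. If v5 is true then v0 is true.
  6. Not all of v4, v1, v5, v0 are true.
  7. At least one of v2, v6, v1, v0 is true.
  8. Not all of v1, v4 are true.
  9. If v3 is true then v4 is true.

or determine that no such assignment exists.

v0=F; v1=F; v2=F; v3=F; v4=F; v5=F; v6=T

  (1) v5=F, v4=F — same ✓
  (2) {v3, v1, v0}: 0 true — none ✓
  (3) v3=F, v1=F — same ✓
  (4) v1=F ⇒ v6: vacuous ✓
  (5) v5=F ⇒ v0: vacuous ✓
  (6) {v4, v1, v5, v0}: 0/4 true — not all ✓
  (7) {v2, v6, v1, v0}: 1 true — at least one ✓
  (8) {v1, v4}: 0/2 true — not all ✓
  (9) v3=F ⇒ v4: vacuous ✓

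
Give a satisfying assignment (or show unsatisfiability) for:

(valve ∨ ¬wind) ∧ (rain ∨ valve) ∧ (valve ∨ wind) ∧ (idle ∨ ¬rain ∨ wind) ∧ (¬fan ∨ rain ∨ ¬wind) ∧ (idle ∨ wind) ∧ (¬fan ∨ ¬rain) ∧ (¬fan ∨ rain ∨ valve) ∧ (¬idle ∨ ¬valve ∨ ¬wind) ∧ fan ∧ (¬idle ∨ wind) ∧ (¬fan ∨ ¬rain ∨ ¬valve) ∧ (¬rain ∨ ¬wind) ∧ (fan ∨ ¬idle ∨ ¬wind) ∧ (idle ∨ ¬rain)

Case fan = True:
  (¬fan ∨ ¬rain) forces rain = False.
  (rain ∨ valve) forces valve = True.
  (¬fan ∨ rain ∨ ¬wind) forces wind = False.
  (idle ∨ wind) forces idle = True.
  Clause (¬idle ∨ wind) is falsified — contradiction.
Case fan = False:
  Clause (fan) is falsified — contradiction.
Both cases fail, so the formula is unsatisfiable.

No satisfying assignment exists.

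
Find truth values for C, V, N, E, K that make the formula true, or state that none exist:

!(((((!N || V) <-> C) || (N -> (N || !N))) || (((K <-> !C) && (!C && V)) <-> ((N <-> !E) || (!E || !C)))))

Case N = True: the formula becomes !((True || (((K <-> !C) && (!C && V)) <-> (!E || (!E || !C))))) = False.
Case N = False: the formula becomes !((True || (((K <-> !C) && (!C && V)) <-> (E || (!E || !C))))) = False.
Both cases fail — unsatisfiable.

Unsatisfiable — no assignment works.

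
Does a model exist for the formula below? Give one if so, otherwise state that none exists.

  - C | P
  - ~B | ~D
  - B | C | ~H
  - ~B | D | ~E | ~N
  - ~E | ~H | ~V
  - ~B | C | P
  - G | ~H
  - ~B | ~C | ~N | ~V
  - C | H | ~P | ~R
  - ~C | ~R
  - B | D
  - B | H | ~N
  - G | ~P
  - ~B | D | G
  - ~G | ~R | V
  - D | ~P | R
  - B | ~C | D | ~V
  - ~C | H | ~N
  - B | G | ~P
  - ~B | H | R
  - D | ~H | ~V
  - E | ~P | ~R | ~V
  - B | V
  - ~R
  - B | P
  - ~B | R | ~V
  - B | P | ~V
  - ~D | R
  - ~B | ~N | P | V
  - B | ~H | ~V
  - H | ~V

G = True, C = True, R = False, B = True, H = True, E = False, P = False, N = False, D = False, V = False

Unit clause (~R) forces R = False.
In (~D | R) only ~D is left, so D = False.
In (B | D) only B is left, so B = True.
In (~B | D | G) only G is left, so G = True.
In (D | ~P | R) only ~P is left, so P = False.
In (~B | H | R) only H is left, so H = True.
In (D | ~H | ~V) only ~V is left, so V = False.
In (~B | ~N | P | V) only ~N is left, so N = False.
In (C | P) only C is left, so C = True.
Set E = False.
All clauses satisfied.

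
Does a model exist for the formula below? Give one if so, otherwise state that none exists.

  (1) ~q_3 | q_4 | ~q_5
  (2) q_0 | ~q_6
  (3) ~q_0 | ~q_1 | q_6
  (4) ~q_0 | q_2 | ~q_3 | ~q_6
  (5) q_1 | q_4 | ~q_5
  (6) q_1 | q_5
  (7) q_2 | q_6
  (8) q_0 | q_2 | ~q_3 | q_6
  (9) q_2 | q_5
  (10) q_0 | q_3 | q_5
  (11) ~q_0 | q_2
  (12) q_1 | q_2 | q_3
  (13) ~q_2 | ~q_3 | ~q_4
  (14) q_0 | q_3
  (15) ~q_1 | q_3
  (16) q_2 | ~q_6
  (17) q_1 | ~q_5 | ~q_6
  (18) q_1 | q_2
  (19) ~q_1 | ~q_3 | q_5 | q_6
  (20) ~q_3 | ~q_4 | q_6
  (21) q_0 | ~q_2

Try q_0 = False:
  (q_0 | ~q_6) forces q_6 = False.
  (q_2 | q_6) forces q_2 = True.
  clause (q_0 | ~q_2) is falsified — backtrack.
So q_0 = True.
  then (~q_0 | q_2) forces q_2 = True.
Set q_1 = False.
  then (q_1 | q_5) forces q_5 = True.
  then (q_1 | ~q_5 | ~q_6) forces q_6 = False.
  then (q_1 | q_4 | ~q_5) forces q_4 = True.
  then (~q_2 | ~q_3 | ~q_4) forces q_3 = False.
All clauses satisfied.

q_0 = True, q_1 = False, q_2 = True, q_3 = False, q_4 = True, q_5 = True, q_6 = False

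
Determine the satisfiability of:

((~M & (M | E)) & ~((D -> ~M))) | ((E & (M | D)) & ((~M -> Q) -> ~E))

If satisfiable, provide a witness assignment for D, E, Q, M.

D: True, E: True, Q: False, M: False

  ((~M & (M | E)) & ~((D -> ~M))) | ((E & (M | D)) & ((~M -> Q) -> ~E)) = True
    (~M & (M | E)) & ~((D -> ~M)) = False
      ~M & (M | E) = True
        ~M = True
        M | E = True
      ~((D -> ~M)) = False
        D -> ~M = True
          ~M = True
    (E & (M | D)) & ((~M -> Q) -> ~E) = True
      E & (M | D) = True
        M | D = True
      (~M -> Q) -> ~E = True
        ~M -> Q = False
          ~M = True
        ~E = False
The formula evaluates to True.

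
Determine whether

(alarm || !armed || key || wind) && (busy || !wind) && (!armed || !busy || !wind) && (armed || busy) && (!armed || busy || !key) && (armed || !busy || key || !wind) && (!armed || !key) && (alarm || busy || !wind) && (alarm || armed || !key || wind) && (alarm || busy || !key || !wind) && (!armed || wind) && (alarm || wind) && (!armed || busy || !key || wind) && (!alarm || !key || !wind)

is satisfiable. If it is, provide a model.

Set wind = True.
  then (busy || !wind) forces busy = True.
  then (!armed || !busy || !wind) forces armed = False.
  then (armed || !busy || key || !wind) forces key = True.
  then (!alarm || !key || !wind) forces alarm = False.
All clauses satisfied.

wind = True, armed = False, alarm = False, busy = True, key = True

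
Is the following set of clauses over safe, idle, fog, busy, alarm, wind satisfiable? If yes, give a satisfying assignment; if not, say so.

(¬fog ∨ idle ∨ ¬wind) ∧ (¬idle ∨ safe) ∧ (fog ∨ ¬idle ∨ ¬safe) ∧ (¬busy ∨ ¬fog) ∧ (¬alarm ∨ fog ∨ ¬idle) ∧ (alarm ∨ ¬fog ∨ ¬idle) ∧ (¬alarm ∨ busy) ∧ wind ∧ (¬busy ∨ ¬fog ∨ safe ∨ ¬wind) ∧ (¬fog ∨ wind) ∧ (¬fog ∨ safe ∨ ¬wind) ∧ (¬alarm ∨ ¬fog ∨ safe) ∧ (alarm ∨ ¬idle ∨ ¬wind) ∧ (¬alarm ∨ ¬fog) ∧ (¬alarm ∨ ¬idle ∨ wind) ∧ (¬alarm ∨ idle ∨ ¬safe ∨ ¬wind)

safe: True, idle: False, fog: False, busy: True, alarm: False, wind: True

Unit clause (wind) forces wind = True.
Set safe = True.
Try idle = True:
  (fog ∨ ¬idle ∨ ¬safe) forces fog = True.
  (¬busy ∨ ¬fog) forces busy = False.
  (alarm ∨ ¬fog ∨ ¬idle) forces alarm = True.
  clause (¬alarm ∨ busy) is falsified — backtrack.
So idle = False.
  then (¬fog ∨ idle ∨ ¬wind) forces fog = False.
  then (¬alarm ∨ idle ∨ ¬safe ∨ ¬wind) forces alarm = False.
Set busy = True.
All clauses satisfied.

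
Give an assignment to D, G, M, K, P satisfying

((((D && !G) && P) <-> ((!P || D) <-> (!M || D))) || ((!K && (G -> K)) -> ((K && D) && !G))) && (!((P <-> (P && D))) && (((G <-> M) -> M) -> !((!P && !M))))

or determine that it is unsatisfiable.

D = False; G = False; M = False; K = False; P = True

  (((D && !G) && P) <-> ((!P || D) <-> (!M || D))) || ((!K && (G -> K)) -> ((K && D) && !G)) = True
    ((D && !G) && P) <-> ((!P || D) <-> (!M || D)) = True
      (D && !G) && P = False
        D && !G = False
          !G = True
      (!P || D) <-> (!M || D) = False
        !P || D = False
          !P = False
        !M || D = True
          !M = True
    (!K && (G -> K)) -> ((K && D) && !G) = False
      !K && (G -> K) = True
        !K = True
        G -> K = True
      (K && D) && !G = False
        K && D = False
        !G = True
  !((P <-> (P && D))) && (((G <-> M) -> M) -> !((!P && !M))) = True
    !((P <-> (P && D))) = True
      P <-> (P && D) = False
        P && D = False
    ((G <-> M) -> M) -> !((!P && !M)) = True
      (G <-> M) -> M = False
        G <-> M = True
      !((!P && !M)) = True
        !P && !M = False
          !P = False
          !M = True
Both conjuncts True, so the formula holds.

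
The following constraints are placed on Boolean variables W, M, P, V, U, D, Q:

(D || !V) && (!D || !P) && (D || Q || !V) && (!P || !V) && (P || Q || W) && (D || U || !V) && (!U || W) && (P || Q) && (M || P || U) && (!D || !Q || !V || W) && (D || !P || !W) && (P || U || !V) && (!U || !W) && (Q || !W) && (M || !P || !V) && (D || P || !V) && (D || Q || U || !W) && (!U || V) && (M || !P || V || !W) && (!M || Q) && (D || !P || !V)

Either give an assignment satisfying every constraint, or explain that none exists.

Set W = False.
  then (!U || W) forces U = False.
Set M = False.
  then (M || P || U) forces P = True.
  then (M || !P || !V) forces V = False.
  then (!D || !P) forces D = False.
Set Q = False.
All clauses satisfied.

W: False, M: False, P: True, V: False, U: False, D: False, Q: False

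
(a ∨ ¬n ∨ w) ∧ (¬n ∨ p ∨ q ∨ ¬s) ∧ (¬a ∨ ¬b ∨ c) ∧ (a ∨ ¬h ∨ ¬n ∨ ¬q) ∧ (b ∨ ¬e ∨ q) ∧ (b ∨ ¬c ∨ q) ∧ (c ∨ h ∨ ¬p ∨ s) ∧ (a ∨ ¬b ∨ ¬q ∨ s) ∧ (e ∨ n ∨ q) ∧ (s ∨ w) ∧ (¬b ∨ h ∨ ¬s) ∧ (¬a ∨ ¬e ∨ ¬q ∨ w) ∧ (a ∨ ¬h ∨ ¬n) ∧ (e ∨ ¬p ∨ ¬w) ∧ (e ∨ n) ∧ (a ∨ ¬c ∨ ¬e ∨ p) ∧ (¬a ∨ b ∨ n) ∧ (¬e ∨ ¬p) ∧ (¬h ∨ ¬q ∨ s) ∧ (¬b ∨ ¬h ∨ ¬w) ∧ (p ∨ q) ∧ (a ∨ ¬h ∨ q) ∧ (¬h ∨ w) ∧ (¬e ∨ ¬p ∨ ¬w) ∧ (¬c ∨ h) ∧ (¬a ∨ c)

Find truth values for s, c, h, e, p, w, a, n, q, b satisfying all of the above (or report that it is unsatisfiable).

Set s = True.
Set c = True.
  then (¬c ∨ h) forces h = True.
  then (¬h ∨ w) forces w = True.
  then (¬b ∨ ¬h ∨ ¬w) forces b = False.
  then (b ∨ ¬c ∨ q) forces q = True.
Set e = False.
  then (e ∨ ¬p ∨ ¬w) forces p = False.
  then (e ∨ n) forces n = True.
  then (a ∨ ¬h ∨ ¬n ∨ ¬q) forces a = True.
All clauses satisfied.

s = True; c = True; h = True; e = False; p = False; w = True; a = True; n = True; q = True; b = False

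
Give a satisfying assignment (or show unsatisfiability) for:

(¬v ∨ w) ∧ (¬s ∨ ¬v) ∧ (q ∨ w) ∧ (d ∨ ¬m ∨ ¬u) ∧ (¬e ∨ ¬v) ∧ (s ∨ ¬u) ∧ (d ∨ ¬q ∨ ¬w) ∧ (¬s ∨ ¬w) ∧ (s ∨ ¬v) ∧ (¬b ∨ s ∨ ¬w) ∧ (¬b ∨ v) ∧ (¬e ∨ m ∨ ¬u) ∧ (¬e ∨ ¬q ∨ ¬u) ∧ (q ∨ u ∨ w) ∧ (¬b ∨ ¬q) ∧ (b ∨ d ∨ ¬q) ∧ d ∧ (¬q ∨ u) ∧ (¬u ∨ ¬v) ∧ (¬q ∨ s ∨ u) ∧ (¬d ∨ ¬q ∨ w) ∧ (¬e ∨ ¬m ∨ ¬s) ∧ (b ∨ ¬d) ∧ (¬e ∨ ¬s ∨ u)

No satisfying assignment exists.

Case d = True:
  (b ∨ ¬d) forces b = True.
  (¬b ∨ v) forces v = True.
  (¬v ∨ w) forces w = True.
  (¬s ∨ ¬v) forces s = False.
  Clause (s ∨ ¬v) is falsified — contradiction.
Case d = False:
  Clause (d) is falsified — contradiction.
Both cases fail, so the formula is unsatisfiable.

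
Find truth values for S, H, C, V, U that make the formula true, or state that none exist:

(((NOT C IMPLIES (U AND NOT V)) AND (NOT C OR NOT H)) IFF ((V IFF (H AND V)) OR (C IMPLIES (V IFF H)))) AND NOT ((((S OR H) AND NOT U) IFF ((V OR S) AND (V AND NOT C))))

S=T; H=F; C=T; V=F; U=F

  ((NOT C IMPLIES (U AND NOT V)) AND (NOT C OR NOT H)) IFF ((V IFF (H AND V)) OR (C IMPLIES (V IFF H))) = True
    (NOT C IMPLIES (U AND NOT V)) AND (NOT C OR NOT H) = True
      NOT C IMPLIES (U AND NOT V) = True
        NOT C = False
        U AND NOT V = False
          NOT V = True
      NOT C OR NOT H = True
        NOT C = False
        NOT H = True
    (V IFF (H AND V)) OR (C IMPLIES (V IFF H)) = True
      V IFF (H AND V) = True
        H AND V = False
      C IMPLIES (V IFF H) = True
        V IFF H = True
  NOT ((((S OR H) AND NOT U) IFF ((V OR S) AND (V AND NOT C)))) = True
    ((S OR H) AND NOT U) IFF ((V OR S) AND (V AND NOT C)) = False
      (S OR H) AND NOT U = True
        S OR H = True
        NOT U = True
      (V OR S) AND (V AND NOT C) = False
        V OR S = True
        V AND NOT C = False
          NOT C = False
Both conjuncts True, so the formula holds.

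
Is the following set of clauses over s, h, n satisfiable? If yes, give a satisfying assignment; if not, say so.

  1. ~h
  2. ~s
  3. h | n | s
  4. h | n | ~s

s: False, h: False, n: True

Unit clause (~h) forces h = False.
Unit clause (~s) forces s = False.
In (h | n | s) only n is left, so n = True.
Check each clause:
  (~h): ~h holds.
  (~s): ~s holds.
  (h | n | s): n holds.
  (h | n | ~s): n holds.
All clauses satisfied.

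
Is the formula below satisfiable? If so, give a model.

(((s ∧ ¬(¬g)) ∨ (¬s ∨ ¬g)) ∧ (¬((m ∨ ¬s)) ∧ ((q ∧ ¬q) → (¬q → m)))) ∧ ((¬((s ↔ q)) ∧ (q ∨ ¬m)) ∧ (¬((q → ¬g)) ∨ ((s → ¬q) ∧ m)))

UNSATISFIABLE

Case m = True: the conjunct ¬((m ∨ ¬s)) becomes ¬((True ∨ ¬s)) = False.
Case m = False: the formula simplifies to (((s ∧ ¬(¬g)) ∨ (¬s ∨ ¬g)) ∧ (¬(¬s) ∧ ((q ∧ ¬q) → q))) ∧ (¬((s ↔ q)) ∧ ¬((q → ¬g))).
  s = True: simplifies to ((¬(¬g) ∨ ¬g) ∧ ((q ∧ ¬q) → q)) ∧ (¬q ∧ ¬((q → ¬g))).
    q = True: the conjunct ¬q is False.
    q = False: the conjunct ¬((q → ¬g)) becomes ¬((False → ¬g)) = False.
  s = False: the conjunct ¬(¬s) becomes ¬(¬False) = False.
Both cases fail — unsatisfiable.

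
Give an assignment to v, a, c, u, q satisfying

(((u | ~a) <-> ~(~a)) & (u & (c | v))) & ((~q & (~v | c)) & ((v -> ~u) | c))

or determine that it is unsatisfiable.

v = False, a = True, c = True, u = True, q = False

  ((u | ~a) <-> ~(~a)) & (u & (c | v)) = True
    (u | ~a) <-> ~(~a) = True
      u | ~a = True
        ~a = False
      ~(~a) = True
        ~a = False
    u & (c | v) = True
      c | v = True
  (~q & (~v | c)) & ((v -> ~u) | c) = True
    ~q & (~v | c) = True
      ~q = True
      ~v | c = True
        ~v = True
    (v -> ~u) | c = True
      v -> ~u = True
        ~u = False
Both conjuncts True, so the formula holds.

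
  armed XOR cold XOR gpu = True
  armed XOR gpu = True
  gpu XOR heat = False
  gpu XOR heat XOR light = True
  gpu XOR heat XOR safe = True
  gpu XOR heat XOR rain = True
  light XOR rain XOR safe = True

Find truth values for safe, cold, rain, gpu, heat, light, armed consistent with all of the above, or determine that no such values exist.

safe = True, cold = False, rain = True, gpu = False, heat = False, light = True, armed = True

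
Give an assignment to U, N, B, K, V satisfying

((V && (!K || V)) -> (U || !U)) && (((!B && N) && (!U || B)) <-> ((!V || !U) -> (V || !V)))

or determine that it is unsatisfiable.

U = False; N = True; B = False; K = True; V = True

  (V && (!K || V)) -> (U || !U) = True
    V && (!K || V) = True
      !K || V = True
        !K = False
    U || !U = True
      !U = True
  ((!B && N) && (!U || B)) <-> ((!V || !U) -> (V || !V)) = True
    (!B && N) && (!U || B) = True
      !B && N = True
        !B = True
      !U || B = True
        !U = True
    (!V || !U) -> (V || !V) = True
      !V || !U = True
        !V = False
        !U = True
      V || !V = True
        !V = False
Both conjuncts True, so the formula holds.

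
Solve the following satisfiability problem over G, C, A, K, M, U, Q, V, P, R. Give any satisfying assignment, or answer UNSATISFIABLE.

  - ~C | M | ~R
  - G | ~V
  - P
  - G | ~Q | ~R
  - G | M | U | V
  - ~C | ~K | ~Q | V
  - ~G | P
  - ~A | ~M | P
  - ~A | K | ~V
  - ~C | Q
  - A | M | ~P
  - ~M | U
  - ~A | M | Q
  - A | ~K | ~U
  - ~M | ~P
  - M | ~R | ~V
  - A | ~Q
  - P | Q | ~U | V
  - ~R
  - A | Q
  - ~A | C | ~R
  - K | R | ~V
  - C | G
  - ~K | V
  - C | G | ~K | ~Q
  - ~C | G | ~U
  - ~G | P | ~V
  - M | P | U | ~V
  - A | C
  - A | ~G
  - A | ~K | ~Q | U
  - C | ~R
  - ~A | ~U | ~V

G: True, C: False, A: True, K: True, M: False, U: False, Q: True, V: True, P: True, R: False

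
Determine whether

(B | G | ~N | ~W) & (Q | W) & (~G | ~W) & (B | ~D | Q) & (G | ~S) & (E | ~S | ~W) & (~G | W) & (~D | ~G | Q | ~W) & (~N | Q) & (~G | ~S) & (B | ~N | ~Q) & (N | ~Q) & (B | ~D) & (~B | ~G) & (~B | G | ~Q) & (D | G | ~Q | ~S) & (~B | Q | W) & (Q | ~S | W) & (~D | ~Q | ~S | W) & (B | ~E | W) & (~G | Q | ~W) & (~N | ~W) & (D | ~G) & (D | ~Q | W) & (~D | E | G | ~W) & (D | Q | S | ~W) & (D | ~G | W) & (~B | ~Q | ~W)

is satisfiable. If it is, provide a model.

E = True, B = True, W = True, Q = False, D = True, S = False, N = False, G = False

Set E = True.
Set B = True.
  then (~B | ~G) forces G = False.
  then (~B | G | ~Q) forces Q = False.
  then (~B | Q | W) forces W = True.
  then (~N | ~W) forces N = False.
  then (G | ~S) forces S = False.
  then (D | Q | S | ~W) forces D = True.
All clauses satisfied.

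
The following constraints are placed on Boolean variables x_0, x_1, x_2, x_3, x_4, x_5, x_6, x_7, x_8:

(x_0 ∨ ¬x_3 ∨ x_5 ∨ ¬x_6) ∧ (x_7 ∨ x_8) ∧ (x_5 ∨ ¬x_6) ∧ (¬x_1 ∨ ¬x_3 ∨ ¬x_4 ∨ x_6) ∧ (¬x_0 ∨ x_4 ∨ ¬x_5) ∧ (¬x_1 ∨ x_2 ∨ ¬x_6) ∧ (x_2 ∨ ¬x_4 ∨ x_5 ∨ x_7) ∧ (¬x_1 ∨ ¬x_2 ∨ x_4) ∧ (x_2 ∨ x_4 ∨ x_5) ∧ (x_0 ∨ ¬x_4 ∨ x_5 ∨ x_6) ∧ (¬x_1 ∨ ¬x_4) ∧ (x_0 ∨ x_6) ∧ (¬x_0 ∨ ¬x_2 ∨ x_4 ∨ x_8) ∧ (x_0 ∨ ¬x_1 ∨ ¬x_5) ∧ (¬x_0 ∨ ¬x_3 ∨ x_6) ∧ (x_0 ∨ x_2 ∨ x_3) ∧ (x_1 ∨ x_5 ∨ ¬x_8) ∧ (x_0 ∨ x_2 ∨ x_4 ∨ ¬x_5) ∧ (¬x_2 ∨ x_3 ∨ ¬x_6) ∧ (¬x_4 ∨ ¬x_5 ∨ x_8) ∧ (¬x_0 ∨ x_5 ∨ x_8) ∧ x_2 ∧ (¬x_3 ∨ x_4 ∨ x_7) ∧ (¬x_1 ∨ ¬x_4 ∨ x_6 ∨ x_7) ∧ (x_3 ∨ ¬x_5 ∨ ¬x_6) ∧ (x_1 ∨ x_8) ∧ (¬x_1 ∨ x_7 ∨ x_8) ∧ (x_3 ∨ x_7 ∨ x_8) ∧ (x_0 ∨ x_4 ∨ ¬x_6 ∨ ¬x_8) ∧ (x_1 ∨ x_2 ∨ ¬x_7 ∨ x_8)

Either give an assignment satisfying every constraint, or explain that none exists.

x_0: True, x_1: False, x_2: True, x_3: True, x_4: True, x_5: True, x_6: True, x_7: True, x_8: True

Unit clause (x_2) forces x_2 = True.
Set x_0 = True.
Try x_1 = True:
  (¬x_1 ∨ ¬x_2 ∨ x_4) forces x_4 = True.
  clause (¬x_1 ∨ ¬x_4) is falsified — backtrack.
So x_1 = False.
  then (x_1 ∨ x_8) forces x_8 = True.
  then (x_1 ∨ x_5 ∨ ¬x_8) forces x_5 = True.
  then (¬x_0 ∨ x_4 ∨ ¬x_5) forces x_4 = True.
Set x_3 = True.
  then (¬x_0 ∨ ¬x_3 ∨ x_6) forces x_6 = True.
Set x_7 = True.
All clauses satisfied.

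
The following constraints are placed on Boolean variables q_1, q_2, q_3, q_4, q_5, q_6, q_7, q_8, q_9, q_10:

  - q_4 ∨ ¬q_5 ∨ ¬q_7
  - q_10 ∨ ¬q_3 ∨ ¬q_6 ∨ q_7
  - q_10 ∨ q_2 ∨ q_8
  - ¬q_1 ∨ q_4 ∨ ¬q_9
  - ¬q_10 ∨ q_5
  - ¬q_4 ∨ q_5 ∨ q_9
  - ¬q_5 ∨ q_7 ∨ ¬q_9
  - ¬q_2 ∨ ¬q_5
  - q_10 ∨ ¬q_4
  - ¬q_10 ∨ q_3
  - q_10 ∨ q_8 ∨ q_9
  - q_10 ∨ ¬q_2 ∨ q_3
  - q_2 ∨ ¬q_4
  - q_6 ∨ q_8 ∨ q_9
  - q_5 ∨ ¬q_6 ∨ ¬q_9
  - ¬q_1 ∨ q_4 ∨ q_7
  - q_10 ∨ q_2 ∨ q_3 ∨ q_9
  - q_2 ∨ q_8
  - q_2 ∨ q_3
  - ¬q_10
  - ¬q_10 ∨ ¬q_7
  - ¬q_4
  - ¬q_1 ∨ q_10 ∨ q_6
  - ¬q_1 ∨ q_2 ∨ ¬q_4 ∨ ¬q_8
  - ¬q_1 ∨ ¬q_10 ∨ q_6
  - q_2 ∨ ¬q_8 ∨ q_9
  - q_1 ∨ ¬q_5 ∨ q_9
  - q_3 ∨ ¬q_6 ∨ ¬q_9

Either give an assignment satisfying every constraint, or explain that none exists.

Unit clause (¬q_10) forces q_10 = False.
Unit clause (¬q_4) forces q_4 = False.
Set q_1 = False.
Set q_2 = True.
  then (¬q_2 ∨ ¬q_5) forces q_5 = False.
  then (q_10 ∨ ¬q_2 ∨ q_3) forces q_3 = True.
Set q_6 = True.
  then (q_10 ∨ ¬q_3 ∨ ¬q_6 ∨ q_7) forces q_7 = True.
  then (q_5 ∨ ¬q_6 ∨ ¬q_9) forces q_9 = False.
  then (q_10 ∨ q_8 ∨ q_9) forces q_8 = True.
All clauses satisfied.

q_1 = False; q_2 = True; q_3 = True; q_4 = False; q_5 = False; q_6 = True; q_7 = True; q_8 = True; q_9 = False; q_10 = False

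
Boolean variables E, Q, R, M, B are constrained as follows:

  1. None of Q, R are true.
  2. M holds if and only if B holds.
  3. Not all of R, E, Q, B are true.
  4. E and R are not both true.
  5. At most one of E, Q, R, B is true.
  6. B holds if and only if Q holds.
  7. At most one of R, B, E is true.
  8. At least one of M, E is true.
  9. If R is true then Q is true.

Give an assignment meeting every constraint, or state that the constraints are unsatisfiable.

E = True, Q = False, R = False, M = False, B = False

  (1) {Q, R}: 0 true — none ✓
  (2) M=F, B=F — same ✓
  (3) {R, E, Q, B}: 1/4 true — not all ✓
  (4) E=T, R=F — not both ✓
  (5) {E, Q, R, B}: 1 true — at most one ✓
  (6) B=F, Q=F — same ✓
  (7) {R, B, E}: 1 true — at most one ✓
  (8) {M, E}: 1 true — at least one ✓
  (9) R=F ⇒ Q: vacuous ✓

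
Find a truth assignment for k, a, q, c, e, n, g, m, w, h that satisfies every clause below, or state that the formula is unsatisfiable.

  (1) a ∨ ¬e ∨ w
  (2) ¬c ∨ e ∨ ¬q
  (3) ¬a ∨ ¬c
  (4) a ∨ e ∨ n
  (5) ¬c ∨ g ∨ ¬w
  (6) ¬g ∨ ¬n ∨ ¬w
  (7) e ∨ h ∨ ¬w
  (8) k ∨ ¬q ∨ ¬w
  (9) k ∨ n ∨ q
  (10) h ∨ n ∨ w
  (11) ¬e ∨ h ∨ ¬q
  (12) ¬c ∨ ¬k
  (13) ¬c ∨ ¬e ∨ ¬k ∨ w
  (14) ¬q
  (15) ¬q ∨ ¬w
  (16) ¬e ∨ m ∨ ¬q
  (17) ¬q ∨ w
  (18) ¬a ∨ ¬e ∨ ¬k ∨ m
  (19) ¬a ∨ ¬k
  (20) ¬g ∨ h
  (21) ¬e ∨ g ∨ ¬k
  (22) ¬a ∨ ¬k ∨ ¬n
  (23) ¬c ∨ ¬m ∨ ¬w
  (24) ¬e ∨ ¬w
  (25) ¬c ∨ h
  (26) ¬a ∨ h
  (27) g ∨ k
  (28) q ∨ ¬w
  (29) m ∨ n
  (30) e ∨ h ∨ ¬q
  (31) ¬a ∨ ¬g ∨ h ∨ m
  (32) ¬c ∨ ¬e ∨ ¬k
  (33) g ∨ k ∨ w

k: False; a: True; q: False; c: False; e: True; n: True; g: True; m: False; w: False; h: True

Unit clause (¬q) forces q = False.
In (q ∨ ¬w) only ¬w is left, so w = False.
Set k = False.
  then (k ∨ n ∨ q) forces n = True.
  then (g ∨ k) forces g = True.
  then (¬g ∨ h) forces h = True.
Set a = True.
  then (¬a ∨ ¬c) forces c = False.
Set e = True.
Set m = False.
All clauses satisfied.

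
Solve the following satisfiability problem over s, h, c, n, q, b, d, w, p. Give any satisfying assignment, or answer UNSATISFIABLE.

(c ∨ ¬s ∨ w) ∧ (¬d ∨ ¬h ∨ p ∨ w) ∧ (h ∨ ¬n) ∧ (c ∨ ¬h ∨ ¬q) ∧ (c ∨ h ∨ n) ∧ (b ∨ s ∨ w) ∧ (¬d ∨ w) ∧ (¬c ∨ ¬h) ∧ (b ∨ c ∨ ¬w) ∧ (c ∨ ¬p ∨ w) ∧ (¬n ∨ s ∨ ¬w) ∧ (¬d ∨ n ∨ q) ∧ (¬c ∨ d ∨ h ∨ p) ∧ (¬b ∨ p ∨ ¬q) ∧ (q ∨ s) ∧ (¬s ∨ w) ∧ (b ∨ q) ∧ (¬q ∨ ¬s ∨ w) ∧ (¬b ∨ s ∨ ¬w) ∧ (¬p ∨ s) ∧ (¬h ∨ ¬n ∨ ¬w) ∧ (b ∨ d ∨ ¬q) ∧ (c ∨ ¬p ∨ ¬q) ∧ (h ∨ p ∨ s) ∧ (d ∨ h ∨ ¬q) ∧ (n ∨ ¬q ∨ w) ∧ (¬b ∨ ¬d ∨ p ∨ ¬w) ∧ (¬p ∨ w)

s=T; h=F; c=T; n=F; q=T; b=F; d=T; w=T; p=F

Set s = True.
  then (¬s ∨ w) forces w = True.
Set h = False.
  then (h ∨ ¬n) forces n = False.
  then (c ∨ h ∨ n) forces c = True.
Set q = True.
  then (d ∨ h ∨ ¬q) forces d = True.
Set b = False.
Set p = False.
All clauses satisfied.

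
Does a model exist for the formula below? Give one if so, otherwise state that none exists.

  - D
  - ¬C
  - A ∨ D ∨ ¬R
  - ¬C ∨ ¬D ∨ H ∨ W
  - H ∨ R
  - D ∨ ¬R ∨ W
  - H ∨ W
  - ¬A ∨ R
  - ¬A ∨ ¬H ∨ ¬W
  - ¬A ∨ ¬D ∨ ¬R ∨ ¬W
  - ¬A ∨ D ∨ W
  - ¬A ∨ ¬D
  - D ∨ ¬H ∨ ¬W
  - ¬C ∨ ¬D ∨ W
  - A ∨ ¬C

H = True, C = False, D = True, A = False, R = True, W = False

Unit clause (D) forces D = True.
Unit clause (¬C) forces C = False.
In (¬A ∨ ¬D) only ¬A is left, so A = False.
Set H = True.
Set R = True.
Set W = False.
All clauses satisfied.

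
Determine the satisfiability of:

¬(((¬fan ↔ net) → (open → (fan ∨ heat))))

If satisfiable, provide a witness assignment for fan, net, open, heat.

fan=F; net=T; open=T; heat=F

  ¬(((¬fan ↔ net) → (open → (fan ∨ heat)))) = True
    (¬fan ↔ net) → (open → (fan ∨ heat)) = False
      ¬fan ↔ net = True
        ¬fan = True
      open → (fan ∨ heat) = False
        fan ∨ heat = False
The formula evaluates to True.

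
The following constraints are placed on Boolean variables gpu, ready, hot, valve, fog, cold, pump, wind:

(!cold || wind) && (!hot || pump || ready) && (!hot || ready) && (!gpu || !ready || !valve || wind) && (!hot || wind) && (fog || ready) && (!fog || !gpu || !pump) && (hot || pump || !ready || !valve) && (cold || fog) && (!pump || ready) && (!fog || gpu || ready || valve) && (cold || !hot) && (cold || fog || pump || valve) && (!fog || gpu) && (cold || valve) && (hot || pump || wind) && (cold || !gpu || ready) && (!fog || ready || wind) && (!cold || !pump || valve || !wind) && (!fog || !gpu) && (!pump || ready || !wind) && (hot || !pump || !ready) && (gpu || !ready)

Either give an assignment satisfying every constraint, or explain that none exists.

Try gpu = False:
  (!fog || gpu) forces fog = False.
  (fog || ready) forces ready = True.
  clause (gpu || !ready) is falsified — backtrack.
So gpu = True.
  then (!fog || !gpu) forces fog = False.
  then (fog || ready) forces ready = True.
  then (cold || fog) forces cold = True.
  then (!cold || wind) forces wind = True.
Set hot = False.
  then (hot || !pump || !ready) forces pump = False.
  then (hot || pump || !ready || !valve) forces valve = False.
All clauses satisfied.

gpu = True, ready = True, hot = False, valve = False, fog = False, cold = True, pump = False, wind = True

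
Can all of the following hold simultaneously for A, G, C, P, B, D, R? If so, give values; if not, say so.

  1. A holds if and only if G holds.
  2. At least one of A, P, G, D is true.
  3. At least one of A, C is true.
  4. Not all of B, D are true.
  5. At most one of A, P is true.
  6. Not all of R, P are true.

A: False, G: False, C: True, P: True, B: False, D: False, R: False

  (1) A=F, G=F — same ✓
  (2) {A, P, G, D}: 1 true — at least one ✓
  (3) {A, C}: 1 true — at least one ✓
  (4) {B, D}: 0/2 true — not all ✓
  (5) {A, P}: 1 true — at most one ✓
  (6) {R, P}: 1/2 true — not all ✓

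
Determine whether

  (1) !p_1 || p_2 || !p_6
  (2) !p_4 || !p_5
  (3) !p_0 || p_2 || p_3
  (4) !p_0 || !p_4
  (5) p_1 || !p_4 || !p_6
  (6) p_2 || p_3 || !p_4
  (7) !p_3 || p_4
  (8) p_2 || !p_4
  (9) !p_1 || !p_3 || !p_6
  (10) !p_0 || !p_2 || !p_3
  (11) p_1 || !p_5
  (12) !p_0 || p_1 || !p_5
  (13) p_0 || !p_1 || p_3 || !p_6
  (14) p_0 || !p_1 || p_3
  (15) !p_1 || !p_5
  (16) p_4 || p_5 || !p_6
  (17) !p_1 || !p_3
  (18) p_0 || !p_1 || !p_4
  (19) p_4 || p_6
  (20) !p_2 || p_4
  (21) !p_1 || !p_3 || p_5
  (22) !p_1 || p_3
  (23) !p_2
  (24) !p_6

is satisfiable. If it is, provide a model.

No satisfying assignment exists.

Case p_6 = True:
  Clause (!p_6) is falsified — contradiction.
Case p_6 = False:
  (p_4 || p_6) forces p_4 = True.
  (!p_4 || !p_5) forces p_5 = False.
  (!p_0 || !p_4) forces p_0 = False.
  (p_2 || !p_4) forces p_2 = True.
  Clause (!p_2) is falsified — contradiction.
Both cases fail, so the formula is unsatisfiable.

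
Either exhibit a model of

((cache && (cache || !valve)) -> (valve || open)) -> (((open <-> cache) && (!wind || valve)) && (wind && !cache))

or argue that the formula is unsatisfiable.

open = False, valve = True, wind = True, cache = False

  ((cache && (cache || !valve)) -> (valve || open)) -> (((open <-> cache) && (!wind || valve)) && (wind && !cache)) = True
    (cache && (cache || !valve)) -> (valve || open) = True
      cache && (cache || !valve) = False
        cache || !valve = False
          !valve = False
      valve || open = True
    ((open <-> cache) && (!wind || valve)) && (wind && !cache) = True
      (open <-> cache) && (!wind || valve) = True
        open <-> cache = True
        !wind || valve = True
          !wind = False
      wind && !cache = True
        !cache = True
The formula evaluates to True.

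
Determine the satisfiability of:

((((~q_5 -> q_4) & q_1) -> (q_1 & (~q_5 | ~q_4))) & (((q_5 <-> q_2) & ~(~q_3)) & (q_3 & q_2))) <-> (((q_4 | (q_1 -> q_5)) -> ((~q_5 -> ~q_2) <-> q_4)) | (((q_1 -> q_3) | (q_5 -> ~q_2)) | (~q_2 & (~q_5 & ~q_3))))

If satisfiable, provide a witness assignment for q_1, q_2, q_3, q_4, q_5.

q_1=T; q_2=T; q_3=T; q_4=F; q_5=T

  ((((~q_5 -> q_4) & q_1) -> (q_1 & (~q_5 | ~q_4))) & (((q_5 <-> q_2) & ~(~q_3)) & (q_3 & q_2))) <-> (((q_4 | (q_1 -> q_5)) -> ((~q_5 -> ~q_2) <-> q_4)) | (((q_1 -> q_3) | (q_5 -> ~q_2)) | (~q_2 & (~q_5 & ~q_3)))) = True
    (((~q_5 -> q_4) & q_1) -> (q_1 & (~q_5 | ~q_4))) & (((q_5 <-> q_2) & ~(~q_3)) & (q_3 & q_2)) = True
      ((~q_5 -> q_4) & q_1) -> (q_1 & (~q_5 | ~q_4)) = True
        (~q_5 -> q_4) & q_1 = True
          ~q_5 -> q_4 = True
            ~q_5 = False
        q_1 & (~q_5 | ~q_4) = True
          ~q_5 | ~q_4 = True
            ~q_5 = False
            ~q_4 = True
      ((q_5 <-> q_2) & ~(~q_3)) & (q_3 & q_2) = True
        (q_5 <-> q_2) & ~(~q_3) = True
          q_5 <-> q_2 = True
          ~(~q_3) = True
            ~q_3 = False
        q_3 & q_2 = True
    ((q_4 | (q_1 -> q_5)) -> ((~q_5 -> ~q_2) <-> q_4)) | (((q_1 -> q_3) | (q_5 -> ~q_2)) | (~q_2 & (~q_5 & ~q_3))) = True
      (q_4 | (q_1 -> q_5)) -> ((~q_5 -> ~q_2) <-> q_4) = False
        q_4 | (q_1 -> q_5) = True
          q_1 -> q_5 = True
        (~q_5 -> ~q_2) <-> q_4 = False
          ~q_5 -> ~q_2 = True
            ~q_5 = False
            ~q_2 = False
      ((q_1 -> q_3) | (q_5 -> ~q_2)) | (~q_2 & (~q_5 & ~q_3)) = True
        (q_1 -> q_3) | (q_5 -> ~q_2) = True
          q_1 -> q_3 = True
          q_5 -> ~q_2 = False
            ~q_2 = False
        ~q_2 & (~q_5 & ~q_3) = False
          ~q_2 = False
          ~q_5 & ~q_3 = False
            ~q_5 = False
            ~q_3 = False
The formula evaluates to True.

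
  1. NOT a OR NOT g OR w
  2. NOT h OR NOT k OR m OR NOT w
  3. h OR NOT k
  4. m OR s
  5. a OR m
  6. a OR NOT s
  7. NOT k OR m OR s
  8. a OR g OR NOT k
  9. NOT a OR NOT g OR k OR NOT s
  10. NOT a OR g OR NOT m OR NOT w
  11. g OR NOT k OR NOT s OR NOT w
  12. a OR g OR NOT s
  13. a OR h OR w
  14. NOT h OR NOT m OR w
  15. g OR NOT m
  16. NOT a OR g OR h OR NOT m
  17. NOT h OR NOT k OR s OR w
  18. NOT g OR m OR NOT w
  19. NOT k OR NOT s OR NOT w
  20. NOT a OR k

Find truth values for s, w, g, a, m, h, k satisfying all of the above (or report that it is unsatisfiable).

s = False; w = True; g = True; a = False; m = True; h = True; k = True

Set s = False.
  then (m OR s) forces m = True.
  then (g OR NOT m) forces g = True.
Try w = False:
  (NOT a OR NOT g OR w) forces a = False.
  (a OR h OR w) forces h = True.
  clause (NOT h OR NOT m OR w) is falsified — backtrack.
So w = True.
Set a = False.
Set h = True.
Set k = True.
All clauses satisfied.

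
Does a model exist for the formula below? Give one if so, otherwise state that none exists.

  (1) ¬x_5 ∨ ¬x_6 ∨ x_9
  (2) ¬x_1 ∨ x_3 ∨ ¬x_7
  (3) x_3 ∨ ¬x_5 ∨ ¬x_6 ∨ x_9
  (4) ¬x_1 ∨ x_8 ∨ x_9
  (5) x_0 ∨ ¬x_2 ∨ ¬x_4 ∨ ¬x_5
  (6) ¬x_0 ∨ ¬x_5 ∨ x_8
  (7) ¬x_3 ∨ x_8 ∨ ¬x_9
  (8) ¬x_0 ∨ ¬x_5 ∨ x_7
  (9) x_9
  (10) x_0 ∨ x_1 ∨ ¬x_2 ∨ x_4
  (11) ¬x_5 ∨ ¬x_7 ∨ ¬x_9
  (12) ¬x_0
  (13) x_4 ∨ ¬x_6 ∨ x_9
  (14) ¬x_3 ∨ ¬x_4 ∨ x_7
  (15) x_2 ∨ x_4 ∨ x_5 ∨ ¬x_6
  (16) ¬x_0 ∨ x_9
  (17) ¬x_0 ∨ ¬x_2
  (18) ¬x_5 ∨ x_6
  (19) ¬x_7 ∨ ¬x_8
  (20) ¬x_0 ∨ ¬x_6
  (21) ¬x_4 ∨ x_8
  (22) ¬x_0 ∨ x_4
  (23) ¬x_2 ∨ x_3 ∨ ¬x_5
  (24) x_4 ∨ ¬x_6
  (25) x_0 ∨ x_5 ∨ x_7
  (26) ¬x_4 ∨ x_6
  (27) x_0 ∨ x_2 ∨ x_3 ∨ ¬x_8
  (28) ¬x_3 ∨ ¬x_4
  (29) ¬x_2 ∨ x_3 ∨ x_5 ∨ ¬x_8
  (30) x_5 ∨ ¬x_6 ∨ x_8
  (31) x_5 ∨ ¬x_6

x_0 = False, x_1 = False, x_2 = False, x_3 = False, x_4 = False, x_5 = False, x_6 = False, x_7 = True, x_8 = False, x_9 = True

Unit clause (x_9) forces x_9 = True.
Unit clause (¬x_0) forces x_0 = False.
Set x_1 = False.
Try x_2 = True:
  (x_0 ∨ x_1 ∨ ¬x_2 ∨ x_4) forces x_4 = True.
  (x_0 ∨ ¬x_2 ∨ ¬x_4 ∨ ¬x_5) forces x_5 = False.
  (¬x_4 ∨ x_8) forces x_8 = True.
  (¬x_7 ∨ ¬x_8) forces x_7 = False.
  clause (x_0 ∨ x_5 ∨ x_7) is falsified — backtrack.
So x_2 = False.
Set x_3 = False.
  then (x_0 ∨ x_2 ∨ x_3 ∨ ¬x_8) forces x_8 = False.
  then (¬x_4 ∨ x_8) forces x_4 = False.
  then (x_4 ∨ ¬x_6) forces x_6 = False.
  then (¬x_5 ∨ x_6) forces x_5 = False.
  then (x_0 ∨ x_5 ∨ x_7) forces x_7 = True.
All clauses satisfied.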